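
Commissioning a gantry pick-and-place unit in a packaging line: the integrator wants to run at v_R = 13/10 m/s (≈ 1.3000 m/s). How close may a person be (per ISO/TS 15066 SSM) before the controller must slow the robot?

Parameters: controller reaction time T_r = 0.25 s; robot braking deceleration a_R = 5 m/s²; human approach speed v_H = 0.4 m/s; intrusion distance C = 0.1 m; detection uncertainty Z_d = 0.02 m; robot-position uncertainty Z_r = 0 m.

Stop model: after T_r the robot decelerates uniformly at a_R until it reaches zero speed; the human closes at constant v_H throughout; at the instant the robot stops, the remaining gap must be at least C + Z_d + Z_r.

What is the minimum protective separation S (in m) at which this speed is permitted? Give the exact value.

S_min = 409/500 m = 0.8180 m

T_s = v_R/a_R = (13/10)/5 = 0.2600 s
robot in T_r: 1.3000·0.2500 = 0.3250 m
robot under decel: 1.3000²/(2·5.0000) = 0.1690 m
person approaches 0.4000·(0.2500+0.2600) = 0.2040 m
margins: 0.1000+0.0200+0.0000 = 0.1200 m
S_min ≈ 0.3250+0.1690+0.2040+0.1200  ⇒  S_min = 409/500 m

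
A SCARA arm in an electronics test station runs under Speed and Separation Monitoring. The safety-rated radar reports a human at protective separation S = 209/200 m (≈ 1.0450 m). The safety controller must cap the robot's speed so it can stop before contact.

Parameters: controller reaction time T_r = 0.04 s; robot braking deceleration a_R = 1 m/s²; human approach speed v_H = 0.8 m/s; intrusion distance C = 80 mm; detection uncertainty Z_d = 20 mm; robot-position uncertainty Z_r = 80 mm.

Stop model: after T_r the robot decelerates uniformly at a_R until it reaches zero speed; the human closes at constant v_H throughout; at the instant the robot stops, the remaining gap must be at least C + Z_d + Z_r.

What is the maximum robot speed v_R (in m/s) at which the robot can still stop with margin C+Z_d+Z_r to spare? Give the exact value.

collect terms ⇒ (1/2)·v_R² + (21/25)·v_R + (-833/1000) = 0
  disc = (21/25)² − 4·(1/2)·(-833/1000) = 5929/2500 ; √disc = 77/50
  v_R = (−(21/25) + 77/50) / (2·(1/2)) = 7/10 m/s
check:
T_s = v_R/a_R = (7/10)/1 = 0.7000 s
robot covers v_R·T_r = 0.7000·0.0400 = 0.0280 m before braking
braking distance = 0.7000²/(2·1.0000) = 0.2450 m
person approaches 0.8000·(0.0400+0.7000) = 0.5920 m
C+Z_d+Z_r = 0.0800+0.0200+0.0800 = 0.1800 m
sum ≈ 0.0280+0.2450+0.5920+0.1800 ≈ 1.0450 m = S ✓

v_R_max = 7/10 m/s = 0.7000 m/s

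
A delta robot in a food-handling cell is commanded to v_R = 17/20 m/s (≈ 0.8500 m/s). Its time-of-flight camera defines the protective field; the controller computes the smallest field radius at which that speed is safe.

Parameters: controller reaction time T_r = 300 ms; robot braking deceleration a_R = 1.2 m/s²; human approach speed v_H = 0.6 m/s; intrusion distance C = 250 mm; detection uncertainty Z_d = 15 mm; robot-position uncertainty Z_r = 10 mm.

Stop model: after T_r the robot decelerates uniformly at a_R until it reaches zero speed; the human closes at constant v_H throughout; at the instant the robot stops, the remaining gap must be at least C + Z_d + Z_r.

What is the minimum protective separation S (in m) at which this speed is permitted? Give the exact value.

S_min = 6893/4800 m = 1.4360 m

stop time T_s = (17/20)/(6/5) = 0.7083 s
robot in T_r: 0.8500·0.3000 = 0.2550 m
robot covers 0.8500·0.7083 − ½·1.2000·0.7083² = 0.3010 m while stopping
human over T_r+T_s: 0.6000·(0.3000+0.7083) = 0.6050 m
margins: 0.2500+0.0150+0.0100 = 0.2750 m
S_min ≈ 0.2550+0.3010+0.6050+0.2750  ⇒  S_min = 6893/4800 m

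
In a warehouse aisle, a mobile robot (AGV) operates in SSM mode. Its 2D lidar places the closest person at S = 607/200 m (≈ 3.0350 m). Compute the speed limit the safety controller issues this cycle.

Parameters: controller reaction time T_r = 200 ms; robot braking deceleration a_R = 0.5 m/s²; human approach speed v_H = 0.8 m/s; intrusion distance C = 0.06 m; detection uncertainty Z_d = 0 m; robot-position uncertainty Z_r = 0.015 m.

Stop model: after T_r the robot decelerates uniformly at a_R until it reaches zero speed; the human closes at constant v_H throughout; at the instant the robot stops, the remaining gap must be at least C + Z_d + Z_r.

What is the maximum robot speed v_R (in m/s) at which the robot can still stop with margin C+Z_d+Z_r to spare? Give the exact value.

v_R_max = 1 m/s = 1.0000 m/s

at the boundary: (1)·v² + (9/5)·v + (-14/5) = 0
  disc = (9/5)² − 4·(1)·(-14/5) = 361/25 ; √disc = 19/5
  v_R = (−(9/5) + 19/5) / (2·(1)) = 1 m/s
check:
stop time T_s = 1/(1/2) = 2.0000 s
reaction-phase robot travel = 1.0000·0.2000 = 0.2000 m
braking distance = 1.0000²/(2·0.5000) = 1.0000 m
human over T_r+T_s: 0.8000·(0.2000+2.0000) = 1.7600 m
residual clearance needed = 0.0600+0.0000+0.0150 = 0.0750 m
sum ≈ 0.2000+1.0000+1.7600+0.0750 ≈ 3.0350 m = S ✓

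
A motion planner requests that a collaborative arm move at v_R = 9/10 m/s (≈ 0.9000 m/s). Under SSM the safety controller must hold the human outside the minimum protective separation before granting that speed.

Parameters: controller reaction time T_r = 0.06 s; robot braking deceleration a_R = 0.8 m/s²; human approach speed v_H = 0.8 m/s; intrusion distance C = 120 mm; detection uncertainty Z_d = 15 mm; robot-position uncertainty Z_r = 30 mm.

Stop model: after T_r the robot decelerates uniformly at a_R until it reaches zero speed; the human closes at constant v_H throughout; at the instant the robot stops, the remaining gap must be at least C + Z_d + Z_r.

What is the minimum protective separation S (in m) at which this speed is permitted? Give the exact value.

braking lasts T_s = (9/10)/(4/5) = 1.1250 s
robot covers v_R·T_r = 0.9000·0.0600 = 0.0540 m before braking
braking distance = 0.9000²/(2·0.8000) = 0.5062 m
human closes 0.8000·1.1850 = 0.9480 m
C+Z_d+Z_r = 0.1200+0.0150+0.0300 = 0.1650 m
S_min ≈ 0.0540+0.5062+0.9480+0.1650  ⇒  S_min = 6693/4000 m

S_min = 6693/4000 m = 1.6732 m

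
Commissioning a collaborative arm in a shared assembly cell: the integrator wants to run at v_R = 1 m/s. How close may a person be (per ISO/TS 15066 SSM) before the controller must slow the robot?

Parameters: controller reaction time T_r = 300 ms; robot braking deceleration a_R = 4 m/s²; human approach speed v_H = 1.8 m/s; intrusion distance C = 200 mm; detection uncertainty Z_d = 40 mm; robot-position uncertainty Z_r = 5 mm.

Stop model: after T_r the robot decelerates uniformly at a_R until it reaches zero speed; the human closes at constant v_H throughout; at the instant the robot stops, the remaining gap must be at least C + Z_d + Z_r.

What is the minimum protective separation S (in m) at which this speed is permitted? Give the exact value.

T_s = v_R/a_R = 1/4 = 0.2500 s
robot in T_r: 1.0000·0.3000 = 0.3000 m
braking distance = 1.0000²/(2·4.0000) = 0.1250 m
human over T_r+T_s: 1.8000·(0.3000+0.2500) = 0.9900 m
margins: 0.2000+0.0400+0.0050 = 0.2450 m
S_min ≈ 0.3000+0.1250+0.9900+0.2450  ⇒  S_min = 83/50 m

S_min = 83/50 m = 1.6600 m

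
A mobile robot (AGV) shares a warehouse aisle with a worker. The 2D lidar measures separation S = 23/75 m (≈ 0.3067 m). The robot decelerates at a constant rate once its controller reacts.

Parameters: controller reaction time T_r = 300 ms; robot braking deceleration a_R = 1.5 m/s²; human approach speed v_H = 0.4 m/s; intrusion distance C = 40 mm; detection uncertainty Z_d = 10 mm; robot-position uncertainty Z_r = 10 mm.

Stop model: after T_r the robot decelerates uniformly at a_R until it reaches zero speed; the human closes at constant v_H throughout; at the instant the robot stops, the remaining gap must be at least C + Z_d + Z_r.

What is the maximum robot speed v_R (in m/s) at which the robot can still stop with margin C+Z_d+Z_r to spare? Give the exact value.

at the boundary: (1/3)·v² + (17/30)·v + (-19/150) = 0
  disc = (17/30)² − 4·(1/3)·(-19/150) = 49/100 ; √disc = 7/10
  v_R = (−(17/30) + 7/10) / (2·(1/3)) = 1/5 m/s
check:
stop time T_s = (1/5)/(3/2) = 0.1333 s
robot covers v_R·T_r = 0.2000·0.3000 = 0.0600 m before braking
robot covers 0.2000·0.1333 − ½·1.5000·0.1333² = 0.0133 m while stopping
person approaches 0.4000·(0.3000+0.1333) = 0.1733 m
C+Z_d+Z_r = 0.0400+0.0100+0.0100 = 0.0600 m
sum ≈ 0.0600+0.0133+0.1733+0.0600 ≈ 0.3067 m = S ✓

v_R_max = 1/5 m/s = 0.2000 m/s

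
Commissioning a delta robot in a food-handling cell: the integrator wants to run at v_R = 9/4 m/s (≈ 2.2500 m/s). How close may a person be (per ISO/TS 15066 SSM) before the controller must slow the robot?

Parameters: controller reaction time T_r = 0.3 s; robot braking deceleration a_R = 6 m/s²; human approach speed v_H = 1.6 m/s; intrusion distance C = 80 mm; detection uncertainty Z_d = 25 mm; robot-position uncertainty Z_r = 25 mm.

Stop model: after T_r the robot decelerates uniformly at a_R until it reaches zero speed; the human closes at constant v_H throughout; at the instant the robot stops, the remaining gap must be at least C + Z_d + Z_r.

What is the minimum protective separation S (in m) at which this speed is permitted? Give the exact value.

braking lasts T_s = (9/4)/6 = 0.3750 s
reaction-phase robot travel = 2.2500·0.3000 = 0.6750 m
robot covers 2.2500·0.3750 − ½·6.0000·0.3750² = 0.4219 m while stopping
person approaches 1.6000·(0.3000+0.3750) = 1.0800 m
C+Z_d+Z_r = 0.0800+0.0250+0.0250 = 0.1300 m
S_min ≈ 0.6750+0.4219+1.0800+0.1300  ⇒  S_min = 3691/1600 m

S_min = 3691/1600 m = 2.3069 m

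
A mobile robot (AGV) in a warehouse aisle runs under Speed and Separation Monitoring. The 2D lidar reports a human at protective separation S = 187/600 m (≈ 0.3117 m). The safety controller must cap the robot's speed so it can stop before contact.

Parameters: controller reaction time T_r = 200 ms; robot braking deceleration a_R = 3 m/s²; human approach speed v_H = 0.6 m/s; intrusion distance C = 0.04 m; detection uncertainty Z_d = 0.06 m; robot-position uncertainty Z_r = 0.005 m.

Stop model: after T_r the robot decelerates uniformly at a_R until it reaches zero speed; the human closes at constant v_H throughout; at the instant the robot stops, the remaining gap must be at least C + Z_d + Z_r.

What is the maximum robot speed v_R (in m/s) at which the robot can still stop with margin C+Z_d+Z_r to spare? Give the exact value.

collect terms ⇒ (1/6)·v_R² + (2/5)·v_R + (-13/150) = 0
  disc = (2/5)² − 4·(1/6)·(-13/150) = 49/225 ; √disc = 7/15
  v_R = (−(2/5) + 7/15) / (2·(1/6)) = 1/5 m/s
check:
T_s = v_R/a_R = (1/5)/3 = 0.0667 s
robot covers v_R·T_r = 0.2000·0.2000 = 0.0400 m before braking
braking distance = 0.2000²/(2·3.0000) = 0.0067 m
human over T_r+T_s: 0.6000·(0.2000+0.0667) = 0.1600 m
margins: 0.0400+0.0600+0.0050 = 0.1050 m
sum ≈ 0.0400+0.0067+0.1600+0.1050 ≈ 0.3117 m = S ✓

v_R_max = 1/5 m/s = 0.2000 m/s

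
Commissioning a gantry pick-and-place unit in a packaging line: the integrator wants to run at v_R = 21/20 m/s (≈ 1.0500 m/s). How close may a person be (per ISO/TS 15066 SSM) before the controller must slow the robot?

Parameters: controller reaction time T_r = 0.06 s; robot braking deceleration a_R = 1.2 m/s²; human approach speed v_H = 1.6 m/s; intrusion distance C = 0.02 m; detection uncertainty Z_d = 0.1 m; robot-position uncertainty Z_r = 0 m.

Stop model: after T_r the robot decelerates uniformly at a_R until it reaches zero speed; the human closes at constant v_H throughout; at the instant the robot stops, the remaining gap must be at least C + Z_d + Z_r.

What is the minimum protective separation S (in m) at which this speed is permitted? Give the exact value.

S_min = 17107/8000 m = 2.1384 m

braking lasts T_s = (21/20)/(6/5) = 0.8750 s
robot in T_r: 1.0500·0.0600 = 0.0630 m
robot covers 1.0500·0.8750 − ½·1.2000·0.8750² = 0.4594 m while stopping
person approaches 1.6000·(0.0600+0.8750) = 1.4960 m
residual clearance needed = 0.0200+0.1000+0.0000 = 0.1200 m
S_min ≈ 0.0630+0.4594+1.4960+0.1200  ⇒  S_min = 17107/8000 m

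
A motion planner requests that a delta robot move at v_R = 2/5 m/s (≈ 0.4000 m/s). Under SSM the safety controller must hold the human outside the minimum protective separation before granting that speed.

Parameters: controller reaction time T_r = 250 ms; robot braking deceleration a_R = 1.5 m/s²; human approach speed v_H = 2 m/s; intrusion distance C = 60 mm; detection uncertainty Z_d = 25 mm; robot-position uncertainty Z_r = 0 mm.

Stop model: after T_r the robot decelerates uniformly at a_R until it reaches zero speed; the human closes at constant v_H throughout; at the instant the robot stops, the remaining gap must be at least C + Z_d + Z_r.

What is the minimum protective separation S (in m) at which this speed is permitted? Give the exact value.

T_s = v_R/a_R = (2/5)/(3/2) = 0.2667 s
robot covers v_R·T_r = 0.4000·0.2500 = 0.1000 m before braking
robot under decel: 0.4000²/(2·1.5000) = 0.0533 m
human closes 2.0000·0.5167 = 1.0333 m
margins: 0.0600+0.0250+0.0000 = 0.0850 m
S_min ≈ 0.1000+0.0533+1.0333+0.0850  ⇒  S_min = 763/600 m

S_min = 763/600 m = 1.2717 m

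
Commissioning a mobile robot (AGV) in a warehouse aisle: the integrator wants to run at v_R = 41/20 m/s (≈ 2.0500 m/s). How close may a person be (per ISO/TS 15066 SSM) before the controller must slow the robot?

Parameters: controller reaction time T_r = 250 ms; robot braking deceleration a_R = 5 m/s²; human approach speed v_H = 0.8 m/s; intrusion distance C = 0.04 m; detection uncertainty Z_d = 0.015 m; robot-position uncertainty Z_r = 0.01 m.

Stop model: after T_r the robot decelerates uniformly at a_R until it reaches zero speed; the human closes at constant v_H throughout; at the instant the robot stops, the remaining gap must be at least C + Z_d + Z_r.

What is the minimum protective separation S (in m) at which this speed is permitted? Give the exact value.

S_min = 6103/4000 m = 1.5257 m

stop time T_s = (41/20)/5 = 0.4100 s
robot covers v_R·T_r = 2.0500·0.2500 = 0.5125 m before braking
robot covers 2.0500·0.4100 − ½·5.0000·0.4100² = 0.4203 m while stopping
human over T_r+T_s: 0.8000·(0.2500+0.4100) = 0.5280 m
margins: 0.0400+0.0150+0.0100 = 0.0650 m
S_min ≈ 0.5125+0.4203+0.5280+0.0650  ⇒  S_min = 6103/4000 m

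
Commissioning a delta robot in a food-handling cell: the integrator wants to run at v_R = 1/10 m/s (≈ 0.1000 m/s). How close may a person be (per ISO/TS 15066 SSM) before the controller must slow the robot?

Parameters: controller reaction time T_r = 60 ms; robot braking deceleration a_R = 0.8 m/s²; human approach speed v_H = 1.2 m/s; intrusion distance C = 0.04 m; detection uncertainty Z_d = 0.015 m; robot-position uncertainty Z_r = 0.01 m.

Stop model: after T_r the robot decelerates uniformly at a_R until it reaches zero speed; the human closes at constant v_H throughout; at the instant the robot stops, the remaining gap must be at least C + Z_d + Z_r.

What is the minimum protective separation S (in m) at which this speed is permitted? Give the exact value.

braking lasts T_s = (1/10)/(4/5) = 0.1250 s
robot covers v_R·T_r = 0.1000·0.0600 = 0.0060 m before braking
braking distance = 0.1000²/(2·0.8000) = 0.0063 m
person approaches 1.2000·(0.0600+0.1250) = 0.2220 m
C+Z_d+Z_r = 0.0400+0.0150+0.0100 = 0.0650 m
S_min ≈ 0.0060+0.0063+0.2220+0.0650  ⇒  S_min = 1197/4000 m

S_min = 1197/4000 m = 0.2993 m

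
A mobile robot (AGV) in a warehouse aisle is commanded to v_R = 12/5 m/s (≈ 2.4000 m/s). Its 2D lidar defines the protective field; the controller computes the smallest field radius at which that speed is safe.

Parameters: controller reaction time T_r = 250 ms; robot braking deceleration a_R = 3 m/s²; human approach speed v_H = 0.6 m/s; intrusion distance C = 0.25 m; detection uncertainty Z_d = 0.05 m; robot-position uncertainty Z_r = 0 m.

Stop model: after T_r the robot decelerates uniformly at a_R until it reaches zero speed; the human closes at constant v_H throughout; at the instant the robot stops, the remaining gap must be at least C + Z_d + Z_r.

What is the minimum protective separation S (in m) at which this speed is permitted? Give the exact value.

braking lasts T_s = (12/5)/3 = 0.8000 s
robot covers v_R·T_r = 2.4000·0.2500 = 0.6000 m before braking
robot under decel: 2.4000²/(2·3.0000) = 0.9600 m
human closes 0.6000·1.0500 = 0.6300 m
residual clearance needed = 0.2500+0.0500+0.0000 = 0.3000 m
S_min ≈ 0.6000+0.9600+0.6300+0.3000  ⇒  S_min = 249/100 m

S_min = 249/100 m = 2.4900 m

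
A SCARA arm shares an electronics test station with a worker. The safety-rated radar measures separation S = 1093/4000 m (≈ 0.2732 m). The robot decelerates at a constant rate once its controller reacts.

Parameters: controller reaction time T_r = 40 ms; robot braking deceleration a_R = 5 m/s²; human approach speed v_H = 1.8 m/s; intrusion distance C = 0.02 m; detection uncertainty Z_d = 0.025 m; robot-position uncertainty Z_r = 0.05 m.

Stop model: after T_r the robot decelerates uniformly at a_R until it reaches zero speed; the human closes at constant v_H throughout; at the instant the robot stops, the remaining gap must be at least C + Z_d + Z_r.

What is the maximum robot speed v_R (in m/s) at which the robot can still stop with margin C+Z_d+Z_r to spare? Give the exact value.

v_R_max = 1/4 m/s = 0.2500 m/s

collect terms ⇒ (1/10)·v_R² + (2/5)·v_R + (-17/160) = 0
  disc = (2/5)² − 4·(1/10)·(-17/160) = 81/400 ; √disc = 9/20
  v_R = (−(2/5) + 9/20) / (2·(1/10)) = 1/4 m/s
check:
stop time T_s = (1/4)/5 = 0.0500 s
robot in T_r: 0.2500·0.0400 = 0.0100 m
robot under decel: 0.2500²/(2·5.0000) = 0.0063 m
person approaches 1.8000·(0.0400+0.0500) = 0.1620 m
residual clearance needed = 0.0200+0.0250+0.0500 = 0.0950 m
sum ≈ 0.0100+0.0063+0.1620+0.0950 ≈ 0.2732 m = S ✓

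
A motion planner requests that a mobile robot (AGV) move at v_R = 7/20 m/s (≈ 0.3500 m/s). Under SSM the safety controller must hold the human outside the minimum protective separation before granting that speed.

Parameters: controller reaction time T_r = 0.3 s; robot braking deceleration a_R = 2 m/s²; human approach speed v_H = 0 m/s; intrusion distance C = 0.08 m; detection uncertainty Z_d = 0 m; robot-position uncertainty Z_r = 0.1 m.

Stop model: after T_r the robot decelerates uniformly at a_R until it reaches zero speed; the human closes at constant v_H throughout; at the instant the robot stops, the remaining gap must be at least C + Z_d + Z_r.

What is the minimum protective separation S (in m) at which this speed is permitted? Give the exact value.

S_min = 101/320 m = 0.3156 m

braking lasts T_s = (7/20)/2 = 0.1750 s
reaction-phase robot travel = 0.3500·0.3000 = 0.1050 m
robot under decel: 0.3500²/(2·2.0000) = 0.0306 m
human over T_r+T_s: 0.0000·(0.3000+0.1750) = 0.0000 m
residual clearance needed = 0.0800+0.0000+0.1000 = 0.1800 m
S_min ≈ 0.1050+0.0306+0.0000+0.1800  ⇒  S_min = 101/320 m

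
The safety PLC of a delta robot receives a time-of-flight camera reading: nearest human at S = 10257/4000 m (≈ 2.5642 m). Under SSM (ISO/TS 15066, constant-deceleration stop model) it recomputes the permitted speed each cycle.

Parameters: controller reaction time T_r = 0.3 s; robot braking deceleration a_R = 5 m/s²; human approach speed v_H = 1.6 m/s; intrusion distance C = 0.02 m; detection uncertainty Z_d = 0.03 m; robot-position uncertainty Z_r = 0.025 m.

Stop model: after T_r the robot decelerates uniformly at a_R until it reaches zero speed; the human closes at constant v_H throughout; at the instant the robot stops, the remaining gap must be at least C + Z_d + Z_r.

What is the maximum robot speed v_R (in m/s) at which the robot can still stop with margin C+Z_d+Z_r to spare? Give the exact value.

at the boundary: (1/10)·v² + (31/50)·v + (-8037/4000) = 0
  disc = (31/50)² − 4·(1/10)·(-8037/4000) = 11881/10000 ; √disc = 109/100
  v_R = (−(31/50) + 109/100) / (2·(1/10)) = 47/20 m/s
check:
stop time T_s = (47/20)/5 = 0.4700 s
reaction-phase robot travel = 2.3500·0.3000 = 0.7050 m
robot under decel: 2.3500²/(2·5.0000) = 0.5523 m
human closes 1.6000·0.7700 = 1.2320 m
C+Z_d+Z_r = 0.0200+0.0300+0.0250 = 0.0750 m
sum ≈ 0.7050+0.5523+1.2320+0.0750 ≈ 2.5642 m = S ✓

v_R_max = 47/20 m/s = 2.3500 m/s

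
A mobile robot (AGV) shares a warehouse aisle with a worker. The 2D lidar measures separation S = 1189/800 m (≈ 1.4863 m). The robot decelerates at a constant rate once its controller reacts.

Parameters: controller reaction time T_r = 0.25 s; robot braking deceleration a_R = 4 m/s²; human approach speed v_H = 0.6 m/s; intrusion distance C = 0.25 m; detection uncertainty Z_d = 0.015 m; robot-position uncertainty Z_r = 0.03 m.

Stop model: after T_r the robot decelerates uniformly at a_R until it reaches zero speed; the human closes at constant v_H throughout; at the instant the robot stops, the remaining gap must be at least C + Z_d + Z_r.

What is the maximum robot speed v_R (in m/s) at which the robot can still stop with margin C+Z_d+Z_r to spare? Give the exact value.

quadratic (1/8)·v² + (2/5)·v + (-833/800) = 0
  disc = (2/5)² − 4·(1/8)·(-833/800) = 1089/1600 ; √disc = 33/40
  v_R = (−(2/5) + 33/40) / (2·(1/8)) = 17/10 m/s
check:
stop time T_s = (17/10)/4 = 0.4250 s
robot in T_r: 1.7000·0.2500 = 0.4250 m
robot under decel: 1.7000²/(2·4.0000) = 0.3613 m
human over T_r+T_s: 0.6000·(0.2500+0.4250) = 0.4050 m
C+Z_d+Z_r = 0.2500+0.0150+0.0300 = 0.2950 m
sum ≈ 0.4250+0.3613+0.4050+0.2950 ≈ 1.4863 m = S ✓

v_R_max = 17/10 m/s = 1.7000 m/s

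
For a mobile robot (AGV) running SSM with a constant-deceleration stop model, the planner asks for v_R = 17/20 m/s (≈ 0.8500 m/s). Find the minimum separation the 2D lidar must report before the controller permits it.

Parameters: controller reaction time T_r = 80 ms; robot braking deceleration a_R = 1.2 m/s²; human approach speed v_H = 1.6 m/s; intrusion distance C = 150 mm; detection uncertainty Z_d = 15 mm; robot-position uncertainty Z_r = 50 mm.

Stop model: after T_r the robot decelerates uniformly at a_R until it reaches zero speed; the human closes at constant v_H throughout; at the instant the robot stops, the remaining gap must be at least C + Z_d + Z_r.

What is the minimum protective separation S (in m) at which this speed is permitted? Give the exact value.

S_min = 14763/8000 m = 1.8454 m

braking lasts T_s = (17/20)/(6/5) = 0.7083 s
reaction-phase robot travel = 0.8500·0.0800 = 0.0680 m
robot covers 0.8500·0.7083 − ½·1.2000·0.7083² = 0.3010 m while stopping
human closes 1.6000·0.7883 = 1.2613 m
margins: 0.1500+0.0150+0.0500 = 0.2150 m
S_min ≈ 0.0680+0.3010+1.2613+0.2150  ⇒  S_min = 14763/8000 m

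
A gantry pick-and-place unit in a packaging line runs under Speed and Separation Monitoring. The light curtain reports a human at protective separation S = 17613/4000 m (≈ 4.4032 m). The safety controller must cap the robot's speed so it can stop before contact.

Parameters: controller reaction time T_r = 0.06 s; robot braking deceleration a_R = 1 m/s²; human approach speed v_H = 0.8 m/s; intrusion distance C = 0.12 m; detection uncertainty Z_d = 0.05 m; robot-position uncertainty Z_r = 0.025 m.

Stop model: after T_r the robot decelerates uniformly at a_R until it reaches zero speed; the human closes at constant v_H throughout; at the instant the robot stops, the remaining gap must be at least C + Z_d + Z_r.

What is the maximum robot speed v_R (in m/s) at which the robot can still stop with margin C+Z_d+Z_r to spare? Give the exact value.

quadratic (1/2)·v² + (43/50)·v + (-16641/4000) = 0
  disc = (43/50)² − 4·(1/2)·(-16641/4000) = 90601/10000 ; √disc = 301/100
  v_R = (−(43/50) + 301/100) / (2·(1/2)) = 43/20 m/s
check:
T_s = v_R/a_R = (43/20)/1 = 2.1500 s
robot in T_r: 2.1500·0.0600 = 0.1290 m
braking distance = 2.1500²/(2·1.0000) = 2.3112 m
person approaches 0.8000·(0.0600+2.1500) = 1.7680 m
C+Z_d+Z_r = 0.1200+0.0500+0.0250 = 0.1950 m
sum ≈ 0.1290+2.3112+1.7680+0.1950 ≈ 4.4032 m = S ✓

v_R_max = 43/20 m/s = 2.1500 m/s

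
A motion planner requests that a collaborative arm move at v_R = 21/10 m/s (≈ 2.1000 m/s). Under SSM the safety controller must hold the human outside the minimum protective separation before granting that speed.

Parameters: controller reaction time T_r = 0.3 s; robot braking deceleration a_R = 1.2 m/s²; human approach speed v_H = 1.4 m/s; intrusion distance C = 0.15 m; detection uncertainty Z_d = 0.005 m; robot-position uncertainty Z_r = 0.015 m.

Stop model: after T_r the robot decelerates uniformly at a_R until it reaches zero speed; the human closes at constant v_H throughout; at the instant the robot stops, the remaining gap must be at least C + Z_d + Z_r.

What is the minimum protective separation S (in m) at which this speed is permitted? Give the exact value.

stop time T_s = (21/10)/(6/5) = 1.7500 s
robot covers v_R·T_r = 2.1000·0.3000 = 0.6300 m before braking
robot under decel: 2.1000²/(2·1.2000) = 1.8375 m
human over T_r+T_s: 1.4000·(0.3000+1.7500) = 2.8700 m
margins: 0.1500+0.0050+0.0150 = 0.1700 m
S_min ≈ 0.6300+1.8375+2.8700+0.1700  ⇒  S_min = 2203/400 m

S_min = 2203/400 m = 5.5075 m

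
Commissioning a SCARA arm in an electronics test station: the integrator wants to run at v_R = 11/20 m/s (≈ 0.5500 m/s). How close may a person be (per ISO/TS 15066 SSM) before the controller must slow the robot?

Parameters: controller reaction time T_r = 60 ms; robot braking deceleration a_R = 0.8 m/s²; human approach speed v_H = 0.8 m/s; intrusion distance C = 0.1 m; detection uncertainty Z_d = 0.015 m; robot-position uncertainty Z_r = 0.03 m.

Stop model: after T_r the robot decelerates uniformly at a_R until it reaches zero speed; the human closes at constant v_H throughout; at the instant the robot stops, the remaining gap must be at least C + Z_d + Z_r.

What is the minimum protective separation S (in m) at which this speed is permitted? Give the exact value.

S_min = 15441/16000 m = 0.9651 m

T_s = v_R/a_R = (11/20)/(4/5) = 0.6875 s
robot covers v_R·T_r = 0.5500·0.0600 = 0.0330 m before braking
robot covers 0.5500·0.6875 − ½·0.8000·0.6875² = 0.1891 m while stopping
person approaches 0.8000·(0.0600+0.6875) = 0.5980 m
residual clearance needed = 0.1000+0.0150+0.0300 = 0.1450 m
S_min ≈ 0.0330+0.1891+0.5980+0.1450  ⇒  S_min = 15441/16000 m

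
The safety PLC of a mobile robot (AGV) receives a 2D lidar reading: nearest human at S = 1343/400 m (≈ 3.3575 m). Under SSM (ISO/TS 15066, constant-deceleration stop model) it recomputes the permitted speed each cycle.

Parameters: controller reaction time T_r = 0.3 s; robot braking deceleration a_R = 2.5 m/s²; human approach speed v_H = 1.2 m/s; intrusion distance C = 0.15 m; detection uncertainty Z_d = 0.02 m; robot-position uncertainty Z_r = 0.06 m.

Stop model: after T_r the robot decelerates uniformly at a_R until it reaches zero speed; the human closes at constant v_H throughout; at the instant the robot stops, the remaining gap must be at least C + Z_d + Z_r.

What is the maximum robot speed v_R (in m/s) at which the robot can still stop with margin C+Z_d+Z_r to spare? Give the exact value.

at the boundary: (1/5)·v² + (39/50)·v + (-1107/400) = 0
  disc = (39/50)² − 4·(1/5)·(-1107/400) = 1764/625 ; √disc = 42/25
  v_R = (−(39/50) + 42/25) / (2·(1/5)) = 9/4 m/s
check:
stop time T_s = (9/4)/(5/2) = 0.9000 s
robot covers v_R·T_r = 2.2500·0.3000 = 0.6750 m before braking
robot covers 2.2500·0.9000 − ½·2.5000·0.9000² = 1.0125 m while stopping
human over T_r+T_s: 1.2000·(0.3000+0.9000) = 1.4400 m
C+Z_d+Z_r = 0.1500+0.0200+0.0600 = 0.2300 m
sum ≈ 0.6750+1.0125+1.4400+0.2300 ≈ 3.3575 m = S ✓

v_R_max = 9/4 m/s = 2.2500 m/s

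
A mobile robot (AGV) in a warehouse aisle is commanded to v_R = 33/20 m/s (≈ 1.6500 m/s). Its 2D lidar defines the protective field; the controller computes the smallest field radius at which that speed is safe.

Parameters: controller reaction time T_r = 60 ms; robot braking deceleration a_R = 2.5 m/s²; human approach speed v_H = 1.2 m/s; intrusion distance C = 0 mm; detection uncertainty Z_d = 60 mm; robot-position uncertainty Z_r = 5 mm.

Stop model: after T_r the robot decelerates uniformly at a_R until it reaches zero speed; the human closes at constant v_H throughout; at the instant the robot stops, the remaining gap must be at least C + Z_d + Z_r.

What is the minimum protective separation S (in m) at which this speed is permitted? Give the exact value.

S_min = 629/400 m = 1.5725 m

stop time T_s = (33/20)/(5/2) = 0.6600 s
reaction-phase robot travel = 1.6500·0.0600 = 0.0990 m
robot under decel: 1.6500²/(2·2.5000) = 0.5445 m
person approaches 1.2000·(0.0600+0.6600) = 0.8640 m
C+Z_d+Z_r = 0.0000+0.0600+0.0050 = 0.0650 m
S_min ≈ 0.0990+0.5445+0.8640+0.0650  ⇒  S_min = 629/400 m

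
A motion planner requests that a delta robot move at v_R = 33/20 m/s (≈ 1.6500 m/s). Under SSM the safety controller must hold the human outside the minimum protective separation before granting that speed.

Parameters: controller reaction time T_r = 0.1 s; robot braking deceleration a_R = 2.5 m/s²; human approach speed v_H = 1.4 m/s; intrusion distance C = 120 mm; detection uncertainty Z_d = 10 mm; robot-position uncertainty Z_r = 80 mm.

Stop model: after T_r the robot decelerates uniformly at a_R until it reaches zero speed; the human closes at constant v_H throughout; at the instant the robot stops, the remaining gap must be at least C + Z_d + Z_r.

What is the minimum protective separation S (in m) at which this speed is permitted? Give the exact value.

stop time T_s = (33/20)/(5/2) = 0.6600 s
reaction-phase robot travel = 1.6500·0.1000 = 0.1650 m
robot covers 1.6500·0.6600 − ½·2.5000·0.6600² = 0.5445 m while stopping
human closes 1.4000·0.7600 = 1.0640 m
residual clearance needed = 0.1200+0.0100+0.0800 = 0.2100 m
S_min ≈ 0.1650+0.5445+1.0640+0.2100  ⇒  S_min = 3967/2000 m

S_min = 3967/2000 m = 1.9835 m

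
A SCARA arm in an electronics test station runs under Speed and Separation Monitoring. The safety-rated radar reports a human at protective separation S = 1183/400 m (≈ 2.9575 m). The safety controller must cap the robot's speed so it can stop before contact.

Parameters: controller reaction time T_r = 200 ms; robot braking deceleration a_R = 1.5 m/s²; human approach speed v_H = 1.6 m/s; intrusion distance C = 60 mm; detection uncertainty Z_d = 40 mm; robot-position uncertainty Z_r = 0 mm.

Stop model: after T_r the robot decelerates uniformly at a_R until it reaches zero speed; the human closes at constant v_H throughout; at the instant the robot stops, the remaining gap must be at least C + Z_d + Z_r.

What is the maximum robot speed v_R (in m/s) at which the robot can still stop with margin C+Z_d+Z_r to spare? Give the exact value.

quadratic (1/3)·v² + (19/15)·v + (-203/80) = 0
  disc = (19/15)² − 4·(1/3)·(-203/80) = 4489/900 ; √disc = 67/30
  v_R = (−(19/15) + 67/30) / (2·(1/3)) = 29/20 m/s
check:
braking lasts T_s = (29/20)/(3/2) = 0.9667 s
robot in T_r: 1.4500·0.2000 = 0.2900 m
robot covers 1.4500·0.9667 − ½·1.5000·0.9667² = 0.7008 m while stopping
human over T_r+T_s: 1.6000·(0.2000+0.9667) = 1.8667 m
C+Z_d+Z_r = 0.0600+0.0400+0.0000 = 0.1000 m
sum ≈ 0.2900+0.7008+1.8667+0.1000 ≈ 2.9575 m = S ✓

v_R_max = 29/20 m/s = 1.4500 m/s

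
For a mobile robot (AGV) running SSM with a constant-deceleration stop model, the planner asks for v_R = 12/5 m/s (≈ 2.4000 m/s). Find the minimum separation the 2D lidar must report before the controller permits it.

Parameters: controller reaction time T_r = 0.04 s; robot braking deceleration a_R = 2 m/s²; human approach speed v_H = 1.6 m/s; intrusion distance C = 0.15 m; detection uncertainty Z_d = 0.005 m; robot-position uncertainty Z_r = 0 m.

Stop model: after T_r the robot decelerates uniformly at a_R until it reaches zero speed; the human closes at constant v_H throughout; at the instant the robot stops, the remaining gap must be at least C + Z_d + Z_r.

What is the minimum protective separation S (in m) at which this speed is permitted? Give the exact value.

braking lasts T_s = (12/5)/2 = 1.2000 s
robot in T_r: 2.4000·0.0400 = 0.0960 m
robot under decel: 2.4000²/(2·2.0000) = 1.4400 m
human over T_r+T_s: 1.6000·(0.0400+1.2000) = 1.9840 m
C+Z_d+Z_r = 0.1500+0.0050+0.0000 = 0.1550 m
S_min ≈ 0.0960+1.4400+1.9840+0.1550  ⇒  S_min = 147/40 m

S_min = 147/40 m = 3.6750 m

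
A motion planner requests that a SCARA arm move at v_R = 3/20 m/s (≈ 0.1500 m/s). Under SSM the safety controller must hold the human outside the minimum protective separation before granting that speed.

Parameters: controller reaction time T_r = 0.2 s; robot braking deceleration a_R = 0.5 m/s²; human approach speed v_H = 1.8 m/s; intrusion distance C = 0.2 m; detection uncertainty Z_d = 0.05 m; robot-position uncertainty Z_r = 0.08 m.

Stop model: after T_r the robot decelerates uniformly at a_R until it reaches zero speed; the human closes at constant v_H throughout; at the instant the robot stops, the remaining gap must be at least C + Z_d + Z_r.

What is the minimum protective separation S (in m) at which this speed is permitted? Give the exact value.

stop time T_s = (3/20)/(1/2) = 0.3000 s
robot covers v_R·T_r = 0.1500·0.2000 = 0.0300 m before braking
braking distance = 0.1500²/(2·0.5000) = 0.0225 m
person approaches 1.8000·(0.2000+0.3000) = 0.9000 m
C+Z_d+Z_r = 0.2000+0.0500+0.0800 = 0.3300 m
S_min ≈ 0.0300+0.0225+0.9000+0.3300  ⇒  S_min = 513/400 m

S_min = 513/400 m = 1.2825 m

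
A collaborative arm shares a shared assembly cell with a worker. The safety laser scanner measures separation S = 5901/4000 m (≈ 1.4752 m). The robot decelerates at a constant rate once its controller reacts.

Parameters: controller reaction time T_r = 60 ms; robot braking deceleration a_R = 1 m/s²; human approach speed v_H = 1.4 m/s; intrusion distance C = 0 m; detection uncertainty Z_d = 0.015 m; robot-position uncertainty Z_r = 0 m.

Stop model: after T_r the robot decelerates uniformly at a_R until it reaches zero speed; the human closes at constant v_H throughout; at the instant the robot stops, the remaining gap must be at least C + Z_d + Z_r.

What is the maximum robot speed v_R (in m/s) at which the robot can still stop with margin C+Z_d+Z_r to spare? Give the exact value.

v_R_max = 3/4 m/s = 0.7500 m/s

quadratic (1/2)·v² + (73/50)·v + (-1101/800) = 0
  disc = (73/50)² − 4·(1/2)·(-1101/800) = 48841/10000 ; √disc = 221/100
  v_R = (−(73/50) + 221/100) / (2·(1/2)) = 3/4 m/s
check:
T_s = v_R/a_R = (3/4)/1 = 0.7500 s
robot in T_r: 0.7500·0.0600 = 0.0450 m
braking distance = 0.7500²/(2·1.0000) = 0.2812 m
human closes 1.4000·0.8100 = 1.1340 m
margins: 0.0000+0.0150+0.0000 = 0.0150 m
sum ≈ 0.0450+0.2812+1.1340+0.0150 ≈ 1.4752 m = S ✓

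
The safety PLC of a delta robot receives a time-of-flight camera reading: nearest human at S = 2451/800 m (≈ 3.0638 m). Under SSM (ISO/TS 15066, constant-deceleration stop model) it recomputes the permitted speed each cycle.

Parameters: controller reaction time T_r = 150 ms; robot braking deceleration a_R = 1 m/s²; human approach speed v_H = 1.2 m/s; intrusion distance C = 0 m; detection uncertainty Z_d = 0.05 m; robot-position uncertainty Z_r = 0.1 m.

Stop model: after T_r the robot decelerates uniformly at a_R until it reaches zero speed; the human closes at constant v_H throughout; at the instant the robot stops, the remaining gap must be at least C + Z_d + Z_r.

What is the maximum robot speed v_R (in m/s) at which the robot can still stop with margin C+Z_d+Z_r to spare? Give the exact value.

collect terms ⇒ (1/2)·v_R² + (27/20)·v_R + (-2187/800) = 0
  disc = (27/20)² − 4·(1/2)·(-2187/800) = 729/100 ; √disc = 27/10
  v_R = (−(27/20) + 27/10) / (2·(1/2)) = 27/20 m/s
check:
stop time T_s = (27/20)/1 = 1.3500 s
reaction-phase robot travel = 1.3500·0.1500 = 0.2025 m
robot under decel: 1.3500²/(2·1.0000) = 0.9113 m
human closes 1.2000·1.5000 = 1.8000 m
margins: 0.0000+0.0500+0.1000 = 0.1500 m
sum ≈ 0.2025+0.9113+1.8000+0.1500 ≈ 3.0638 m = S ✓

v_R_max = 27/20 m/s = 1.3500 m/s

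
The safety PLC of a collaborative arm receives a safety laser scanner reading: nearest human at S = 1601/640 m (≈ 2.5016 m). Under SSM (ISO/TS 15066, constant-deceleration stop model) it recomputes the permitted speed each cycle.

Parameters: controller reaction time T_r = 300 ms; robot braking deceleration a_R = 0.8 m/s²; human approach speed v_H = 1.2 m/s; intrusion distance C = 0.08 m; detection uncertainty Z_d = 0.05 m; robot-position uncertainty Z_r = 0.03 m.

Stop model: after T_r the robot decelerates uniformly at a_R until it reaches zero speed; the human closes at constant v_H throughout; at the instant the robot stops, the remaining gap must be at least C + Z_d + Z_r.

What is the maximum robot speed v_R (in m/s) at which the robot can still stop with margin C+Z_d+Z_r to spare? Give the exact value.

v_R_max = 17/20 m/s = 0.8500 m/s

collect terms ⇒ (5/8)·v_R² + (9/5)·v_R + (-6341/3200) = 0
  disc = (9/5)² − 4·(5/8)·(-6341/3200) = 52441/6400 ; √disc = 229/80
  v_R = (−(9/5) + 229/80) / (2·(5/8)) = 17/20 m/s
check:
stop time T_s = (17/20)/(4/5) = 1.0625 s
reaction-phase robot travel = 0.8500·0.3000 = 0.2550 m
braking distance = 0.8500²/(2·0.8000) = 0.4516 m
human closes 1.2000·1.3625 = 1.6350 m
residual clearance needed = 0.0800+0.0500+0.0300 = 0.1600 m
sum ≈ 0.2550+0.4516+1.6350+0.1600 ≈ 2.5016 m = S ✓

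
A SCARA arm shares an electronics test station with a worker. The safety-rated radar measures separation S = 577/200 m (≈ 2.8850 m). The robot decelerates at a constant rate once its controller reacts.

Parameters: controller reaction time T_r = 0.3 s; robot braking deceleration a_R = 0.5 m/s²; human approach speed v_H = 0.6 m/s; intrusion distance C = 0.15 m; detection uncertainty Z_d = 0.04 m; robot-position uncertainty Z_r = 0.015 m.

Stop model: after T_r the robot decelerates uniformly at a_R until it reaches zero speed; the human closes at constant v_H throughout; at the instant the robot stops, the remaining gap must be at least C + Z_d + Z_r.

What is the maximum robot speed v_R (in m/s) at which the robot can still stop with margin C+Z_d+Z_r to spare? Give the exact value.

at the boundary: (1)·v² + (3/2)·v + (-5/2) = 0
  disc = (3/2)² − 4·(1)·(-5/2) = 49/4 ; √disc = 7/2
  v_R = (−(3/2) + 7/2) / (2·(1)) = 1 m/s
check:
stop time T_s = 1/(1/2) = 2.0000 s
robot covers v_R·T_r = 1.0000·0.3000 = 0.3000 m before braking
robot under decel: 1.0000²/(2·0.5000) = 1.0000 m
human over T_r+T_s: 0.6000·(0.3000+2.0000) = 1.3800 m
C+Z_d+Z_r = 0.1500+0.0400+0.0150 = 0.2050 m
sum ≈ 0.3000+1.0000+1.3800+0.2050 ≈ 2.8850 m = S ✓

v_R_max = 1 m/s = 1.0000 m/s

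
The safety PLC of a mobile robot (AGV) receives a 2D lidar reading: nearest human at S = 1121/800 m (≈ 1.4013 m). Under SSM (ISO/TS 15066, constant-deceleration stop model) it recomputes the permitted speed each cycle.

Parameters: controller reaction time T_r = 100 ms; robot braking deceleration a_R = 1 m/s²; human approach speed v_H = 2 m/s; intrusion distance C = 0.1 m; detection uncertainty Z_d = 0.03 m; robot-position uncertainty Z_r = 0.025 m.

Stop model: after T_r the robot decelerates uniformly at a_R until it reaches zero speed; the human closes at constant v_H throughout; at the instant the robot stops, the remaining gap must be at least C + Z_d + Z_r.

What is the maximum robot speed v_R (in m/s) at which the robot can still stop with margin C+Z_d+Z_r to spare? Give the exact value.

v_R_max = 9/20 m/s = 0.4500 m/s

at the boundary: (1/2)·v² + (21/10)·v + (-837/800) = 0
  disc = (21/10)² − 4·(1/2)·(-837/800) = 2601/400 ; √disc = 51/20
  v_R = (−(21/10) + 51/20) / (2·(1/2)) = 9/20 m/s
check:
braking lasts T_s = (9/20)/1 = 0.4500 s
reaction-phase robot travel = 0.4500·0.1000 = 0.0450 m
robot covers 0.4500·0.4500 − ½·1.0000·0.4500² = 0.1013 m while stopping
person approaches 2.0000·(0.1000+0.4500) = 1.1000 m
C+Z_d+Z_r = 0.1000+0.0300+0.0250 = 0.1550 m
sum ≈ 0.0450+0.1013+1.1000+0.1550 ≈ 1.4013 m = S ✓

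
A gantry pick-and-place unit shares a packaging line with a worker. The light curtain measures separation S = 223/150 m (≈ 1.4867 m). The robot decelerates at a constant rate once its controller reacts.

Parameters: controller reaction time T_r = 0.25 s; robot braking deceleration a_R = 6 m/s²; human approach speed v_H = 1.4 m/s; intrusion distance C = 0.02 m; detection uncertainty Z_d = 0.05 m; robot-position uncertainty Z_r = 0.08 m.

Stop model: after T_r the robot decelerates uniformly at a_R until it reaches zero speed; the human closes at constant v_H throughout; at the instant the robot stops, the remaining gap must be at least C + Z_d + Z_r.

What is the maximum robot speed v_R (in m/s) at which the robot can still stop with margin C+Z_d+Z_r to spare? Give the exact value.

quadratic (1/12)·v² + (29/60)·v + (-74/75) = 0
  disc = (29/60)² − 4·(1/12)·(-74/75) = 9/16 ; √disc = 3/4
  v_R = (−(29/60) + 3/4) / (2·(1/12)) = 8/5 m/s
check:
stop time T_s = (8/5)/6 = 0.2667 s
reaction-phase robot travel = 1.6000·0.2500 = 0.4000 m
robot under decel: 1.6000²/(2·6.0000) = 0.2133 m
human closes 1.4000·0.5167 = 0.7233 m
C+Z_d+Z_r = 0.0200+0.0500+0.0800 = 0.1500 m
sum ≈ 0.4000+0.2133+0.7233+0.1500 ≈ 1.4867 m = S ✓

v_R_max = 8/5 m/s = 1.6000 m/s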